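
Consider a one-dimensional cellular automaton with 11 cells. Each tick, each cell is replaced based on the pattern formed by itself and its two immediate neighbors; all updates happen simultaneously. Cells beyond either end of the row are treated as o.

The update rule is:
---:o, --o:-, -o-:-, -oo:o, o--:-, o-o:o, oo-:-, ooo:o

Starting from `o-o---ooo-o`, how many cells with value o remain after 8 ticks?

-o--o-oo-oo
o----oo-ooo
--oo-o-oooo
--o-o-ooooo
---o-oooooo
-o--ooooooo
o---ooooooo
--o-ooooooo
count of o: 8

8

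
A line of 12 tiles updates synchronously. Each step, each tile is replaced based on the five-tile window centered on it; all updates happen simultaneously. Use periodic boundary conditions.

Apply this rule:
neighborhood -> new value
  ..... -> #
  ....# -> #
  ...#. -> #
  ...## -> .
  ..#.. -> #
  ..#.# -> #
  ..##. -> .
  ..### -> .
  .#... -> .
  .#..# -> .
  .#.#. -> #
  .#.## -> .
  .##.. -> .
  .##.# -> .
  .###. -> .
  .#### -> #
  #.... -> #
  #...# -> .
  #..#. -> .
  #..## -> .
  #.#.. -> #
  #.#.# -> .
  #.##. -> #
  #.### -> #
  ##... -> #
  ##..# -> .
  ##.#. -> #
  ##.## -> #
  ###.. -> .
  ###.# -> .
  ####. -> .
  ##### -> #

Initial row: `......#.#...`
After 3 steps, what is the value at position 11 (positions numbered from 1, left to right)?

#

#########.##
#######..###
#####.....##
position 11 holds #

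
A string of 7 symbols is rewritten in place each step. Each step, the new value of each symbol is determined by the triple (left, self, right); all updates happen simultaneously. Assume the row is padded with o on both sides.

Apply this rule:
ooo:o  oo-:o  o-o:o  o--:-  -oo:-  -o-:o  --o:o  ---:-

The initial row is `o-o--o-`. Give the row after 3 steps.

step 1: ooo-ooo
step 2: oooo-oo
step 3: ooooo-o

ooooo-o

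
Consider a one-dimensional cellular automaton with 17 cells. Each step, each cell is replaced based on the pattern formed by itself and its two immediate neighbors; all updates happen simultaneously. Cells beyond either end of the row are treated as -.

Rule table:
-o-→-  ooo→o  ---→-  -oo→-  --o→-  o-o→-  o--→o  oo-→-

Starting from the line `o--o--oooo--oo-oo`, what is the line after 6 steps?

step 1: -o--o--oo-o------
step 2: --o--o-----o-----
step 3: ---o--o-----o----
step 4: ----o--o-----o---
step 5: -----o--o-----o--
step 6: ------o--o-----o-

------o--o-----o-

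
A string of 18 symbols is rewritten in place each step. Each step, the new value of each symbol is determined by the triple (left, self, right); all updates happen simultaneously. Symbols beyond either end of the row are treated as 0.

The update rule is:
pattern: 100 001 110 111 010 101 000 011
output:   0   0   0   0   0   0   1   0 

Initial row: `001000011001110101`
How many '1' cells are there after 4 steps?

12

100011000000000000
001000011111111111
100011000000000000  (repeats step 1; period 2)
step 4: 001000011111111111
count of 1: 12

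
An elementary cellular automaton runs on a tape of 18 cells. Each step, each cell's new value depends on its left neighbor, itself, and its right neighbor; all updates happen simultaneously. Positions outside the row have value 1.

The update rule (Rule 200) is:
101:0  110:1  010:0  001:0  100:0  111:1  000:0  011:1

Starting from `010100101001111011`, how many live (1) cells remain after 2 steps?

6

000000000001111011
000000000001111011
count of 1: 6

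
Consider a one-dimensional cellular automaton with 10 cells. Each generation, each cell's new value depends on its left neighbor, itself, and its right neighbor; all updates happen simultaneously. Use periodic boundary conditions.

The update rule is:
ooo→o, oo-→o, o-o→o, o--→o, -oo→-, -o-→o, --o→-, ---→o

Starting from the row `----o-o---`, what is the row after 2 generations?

oooo-ooooo

ooo-oooooo
oooo-ooooo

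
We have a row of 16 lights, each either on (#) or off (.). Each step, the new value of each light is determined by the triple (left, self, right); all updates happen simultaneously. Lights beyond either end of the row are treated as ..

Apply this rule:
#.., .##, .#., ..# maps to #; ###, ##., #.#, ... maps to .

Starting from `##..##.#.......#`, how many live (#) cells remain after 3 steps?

step 1: #.###..##.....##
step 2: #.#..###.#...##.
step 3: #.####...##.##.#
count of #: 10

10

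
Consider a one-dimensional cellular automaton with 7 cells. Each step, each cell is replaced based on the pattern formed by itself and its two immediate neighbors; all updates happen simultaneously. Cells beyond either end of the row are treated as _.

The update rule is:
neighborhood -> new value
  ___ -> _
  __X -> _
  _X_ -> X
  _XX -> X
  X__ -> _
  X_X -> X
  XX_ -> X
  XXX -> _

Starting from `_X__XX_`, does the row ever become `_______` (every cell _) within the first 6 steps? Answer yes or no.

no

step 1: _X__XX_  (fixed point — unchanged through step 6)
step 6 is _X__XX_, still not uniform _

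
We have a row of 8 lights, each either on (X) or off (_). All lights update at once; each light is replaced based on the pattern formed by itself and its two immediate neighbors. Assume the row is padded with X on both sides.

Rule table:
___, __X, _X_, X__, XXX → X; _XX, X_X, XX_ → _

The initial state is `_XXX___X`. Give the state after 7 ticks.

__X_XXX_
XXX__X__
XX_XXXXX
X___XXXX
_XXX_XXX
__X___XX
XXXXXX_X

XXXXXX_X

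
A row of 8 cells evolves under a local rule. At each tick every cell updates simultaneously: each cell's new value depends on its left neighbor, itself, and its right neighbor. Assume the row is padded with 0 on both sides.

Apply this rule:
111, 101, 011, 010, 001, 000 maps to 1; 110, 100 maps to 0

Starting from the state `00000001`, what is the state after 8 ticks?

11111111
11111110
11111100
11111001
11110011
11100110
11001100
10011001

10011001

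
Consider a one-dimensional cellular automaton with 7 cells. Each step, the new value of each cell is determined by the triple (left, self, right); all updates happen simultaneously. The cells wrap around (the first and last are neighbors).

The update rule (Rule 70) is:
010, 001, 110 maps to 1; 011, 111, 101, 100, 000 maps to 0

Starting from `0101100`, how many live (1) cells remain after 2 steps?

1100100
0101101
count of 1: 4

4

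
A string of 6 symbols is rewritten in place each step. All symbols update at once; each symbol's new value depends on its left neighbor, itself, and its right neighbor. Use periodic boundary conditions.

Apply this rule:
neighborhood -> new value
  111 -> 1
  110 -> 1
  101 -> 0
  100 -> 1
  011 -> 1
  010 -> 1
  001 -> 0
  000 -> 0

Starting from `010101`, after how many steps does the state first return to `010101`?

1

010101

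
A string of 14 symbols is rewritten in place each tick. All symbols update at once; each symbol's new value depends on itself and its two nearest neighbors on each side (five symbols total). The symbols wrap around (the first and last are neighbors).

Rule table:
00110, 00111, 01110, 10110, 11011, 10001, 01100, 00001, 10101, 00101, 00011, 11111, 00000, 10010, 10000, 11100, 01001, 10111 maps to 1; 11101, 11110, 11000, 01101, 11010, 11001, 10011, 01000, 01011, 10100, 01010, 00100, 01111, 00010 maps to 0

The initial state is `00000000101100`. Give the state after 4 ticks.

11011010101010

11111110101101
01111000101011
11001010101010
11011010101010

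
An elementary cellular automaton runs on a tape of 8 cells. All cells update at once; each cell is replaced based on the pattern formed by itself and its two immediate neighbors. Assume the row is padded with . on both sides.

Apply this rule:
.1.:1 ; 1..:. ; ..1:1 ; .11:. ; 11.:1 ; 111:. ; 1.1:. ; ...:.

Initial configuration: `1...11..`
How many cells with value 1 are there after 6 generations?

1..1.1..
1.11.1..
1..1.1..  (repeats generation 1; period 2)
generation 6: 1.11.1..
count of 1: 4

4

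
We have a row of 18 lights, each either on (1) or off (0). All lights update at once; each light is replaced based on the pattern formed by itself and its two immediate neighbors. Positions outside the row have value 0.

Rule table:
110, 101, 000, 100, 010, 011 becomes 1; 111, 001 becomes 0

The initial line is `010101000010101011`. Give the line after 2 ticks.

010000001110000001

tick 1: 011111111011111111
tick 2: 010000001110000001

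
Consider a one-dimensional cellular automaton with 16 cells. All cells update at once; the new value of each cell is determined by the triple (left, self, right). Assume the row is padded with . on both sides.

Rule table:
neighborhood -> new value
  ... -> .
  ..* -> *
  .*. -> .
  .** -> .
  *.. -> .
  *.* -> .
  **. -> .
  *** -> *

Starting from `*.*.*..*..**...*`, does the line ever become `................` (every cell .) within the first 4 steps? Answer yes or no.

no

step 1: ......*..*....*.
step 2: .....*..*....*..
step 3: ....*..*....*...
step 4: ...*..*....*....
step 4 is ...*..*....*...., still not uniform .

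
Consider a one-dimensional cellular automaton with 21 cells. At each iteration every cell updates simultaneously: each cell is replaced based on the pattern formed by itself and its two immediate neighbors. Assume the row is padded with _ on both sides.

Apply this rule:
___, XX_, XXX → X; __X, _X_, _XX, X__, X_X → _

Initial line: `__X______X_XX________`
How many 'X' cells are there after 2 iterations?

X___XXXX____X_XXXXXXX
__X__XXX_XX____XXXXXX
count of X: 12

12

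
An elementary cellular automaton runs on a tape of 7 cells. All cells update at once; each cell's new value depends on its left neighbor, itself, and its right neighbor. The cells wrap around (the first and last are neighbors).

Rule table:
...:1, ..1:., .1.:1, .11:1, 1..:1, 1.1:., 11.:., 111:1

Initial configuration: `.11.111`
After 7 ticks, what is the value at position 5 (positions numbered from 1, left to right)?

1

.1..11.
.11.1.1
.1..1.1
.11.1.1  (repeats tick 2; period 2)
tick 7: .1..1.1
position 5 holds 1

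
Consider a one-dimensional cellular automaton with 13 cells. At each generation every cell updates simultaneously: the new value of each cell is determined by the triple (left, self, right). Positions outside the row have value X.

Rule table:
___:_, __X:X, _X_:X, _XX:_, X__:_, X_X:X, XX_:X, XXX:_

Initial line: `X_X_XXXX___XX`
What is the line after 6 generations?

XXXX___X__X__
___X__XX_XX_X
__XX_X_XX_XX_
_X_XXXX_XX_XX
XXX___XX_XX__
__X__X_XX_X_X

__X__X_XX_X_X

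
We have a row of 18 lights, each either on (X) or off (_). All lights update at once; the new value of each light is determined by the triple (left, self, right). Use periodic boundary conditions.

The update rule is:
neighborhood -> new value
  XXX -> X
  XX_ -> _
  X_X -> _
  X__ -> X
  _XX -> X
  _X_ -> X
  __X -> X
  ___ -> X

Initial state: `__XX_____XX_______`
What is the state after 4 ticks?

__XXXXX__XXXXXXXXX

XXX_XXXXXX_XXXXXXX
XX__XXXXX__XXXXXXX
X_XXXXXX_XXXXXXXXX
__XXXXX__XXXXXXXXX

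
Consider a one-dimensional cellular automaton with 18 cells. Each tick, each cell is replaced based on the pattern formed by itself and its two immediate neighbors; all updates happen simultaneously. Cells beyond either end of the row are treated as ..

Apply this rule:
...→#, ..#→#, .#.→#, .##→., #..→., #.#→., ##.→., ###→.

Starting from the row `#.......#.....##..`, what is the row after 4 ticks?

#...............##

#.#######.####...#
#..............###
#.#############...
#...............##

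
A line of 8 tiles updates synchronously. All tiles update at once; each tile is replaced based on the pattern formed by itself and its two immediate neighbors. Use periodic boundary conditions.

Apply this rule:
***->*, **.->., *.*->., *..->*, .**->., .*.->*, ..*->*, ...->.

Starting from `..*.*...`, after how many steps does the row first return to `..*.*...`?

.**.**..
*.....*.
**...**.
..*.*...

4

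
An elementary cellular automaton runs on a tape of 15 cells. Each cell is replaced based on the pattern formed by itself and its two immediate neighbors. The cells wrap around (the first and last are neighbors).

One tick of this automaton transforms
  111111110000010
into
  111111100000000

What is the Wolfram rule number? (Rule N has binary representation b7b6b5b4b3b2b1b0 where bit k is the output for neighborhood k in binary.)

position 1: 111 → 1  (bit 7 = 1)
position 7: 110 → 0  (bit 6 = 0)
position 14: 101 → 0  (bit 5 = 0)
position 8: 100 → 0  (bit 4 = 0)
position 0: 011 → 1  (bit 3 = 1)
position 13: 010 → 0  (bit 2 = 0)
position 12: 001 → 0  (bit 1 = 0)
position 9: 000 → 0  (bit 0 = 0)
bits b7..b0 = 10001000 = 136

136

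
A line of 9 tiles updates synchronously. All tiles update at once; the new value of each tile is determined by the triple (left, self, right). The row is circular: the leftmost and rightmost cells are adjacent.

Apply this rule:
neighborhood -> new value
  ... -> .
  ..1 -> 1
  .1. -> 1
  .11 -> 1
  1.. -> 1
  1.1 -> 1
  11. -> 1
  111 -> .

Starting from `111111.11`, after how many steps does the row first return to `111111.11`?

6

.....111.
....11.11
1..111111
1111.....
1..11...1
111111.11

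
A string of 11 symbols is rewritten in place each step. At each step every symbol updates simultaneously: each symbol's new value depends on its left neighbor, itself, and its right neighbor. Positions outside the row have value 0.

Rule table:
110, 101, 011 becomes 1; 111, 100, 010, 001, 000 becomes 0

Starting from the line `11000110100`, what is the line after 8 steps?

11000000000

11000111000
11000101000
11000010000
11000000000
11000000000  (fixed point — unchanged through step 8)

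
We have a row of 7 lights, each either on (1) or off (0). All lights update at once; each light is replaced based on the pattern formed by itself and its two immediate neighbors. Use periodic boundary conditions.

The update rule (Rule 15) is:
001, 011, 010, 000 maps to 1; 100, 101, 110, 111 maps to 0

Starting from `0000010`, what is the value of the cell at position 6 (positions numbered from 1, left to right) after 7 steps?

0

step 1: 1111110
step 2: 1000000
step 3: 1011111
step 4: 0010000
step 5: 1110111
step 6: 0000100
step 7: 1111101
position 6 holds 0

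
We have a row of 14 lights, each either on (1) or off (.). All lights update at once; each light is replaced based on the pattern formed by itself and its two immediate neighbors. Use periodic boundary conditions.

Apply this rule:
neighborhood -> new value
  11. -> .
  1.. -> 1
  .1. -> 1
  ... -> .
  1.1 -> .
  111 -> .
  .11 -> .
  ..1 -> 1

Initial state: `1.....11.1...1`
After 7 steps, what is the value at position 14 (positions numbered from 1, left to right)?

.1...1...11.1.
111.111.1...11
........11.1..
.......1...11.
......111.1..1
1....1....1111
.1..111..1....
position 14 holds .

.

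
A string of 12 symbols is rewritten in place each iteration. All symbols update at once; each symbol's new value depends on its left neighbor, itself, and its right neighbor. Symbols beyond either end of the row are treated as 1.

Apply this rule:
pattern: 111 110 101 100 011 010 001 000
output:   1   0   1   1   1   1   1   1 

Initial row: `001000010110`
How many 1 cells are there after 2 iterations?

11

111111111101
111111111011
count of 1: 11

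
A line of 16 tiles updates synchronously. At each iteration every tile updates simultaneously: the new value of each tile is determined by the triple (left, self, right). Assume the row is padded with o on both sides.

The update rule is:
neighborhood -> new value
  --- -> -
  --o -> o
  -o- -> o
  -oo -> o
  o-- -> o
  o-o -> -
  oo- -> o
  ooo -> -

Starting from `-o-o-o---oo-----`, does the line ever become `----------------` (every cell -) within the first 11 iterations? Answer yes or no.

no

-o-o-oo-oooo---o
-o-o-oo-o--oo-oo
-o-o-oo-ooooo-o-
-o-o-oo-o---o-o-
-o-o-oo-oo-oo-o-
-o-o-oo-oo-oo-o-  (fixed point — unchanged through iteration 11)
iteration 11 is -o-o-oo-oo-oo-o-, still not uniform -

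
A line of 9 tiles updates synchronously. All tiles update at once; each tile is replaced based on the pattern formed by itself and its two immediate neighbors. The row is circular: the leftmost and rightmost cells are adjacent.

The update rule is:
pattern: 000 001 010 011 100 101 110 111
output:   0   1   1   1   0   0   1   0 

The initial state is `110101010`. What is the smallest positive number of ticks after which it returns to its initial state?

1

110101010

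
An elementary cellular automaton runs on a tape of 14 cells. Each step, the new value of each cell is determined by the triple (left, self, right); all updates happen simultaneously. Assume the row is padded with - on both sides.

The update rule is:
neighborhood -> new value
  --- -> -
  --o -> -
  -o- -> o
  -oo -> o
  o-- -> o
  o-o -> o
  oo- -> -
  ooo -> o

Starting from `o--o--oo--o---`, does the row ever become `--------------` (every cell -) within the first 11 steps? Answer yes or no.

no

step 1: oo-oo-o-o-oo--
step 2: o-oo-oooooo-o-
step 3: ooo-oooooo-ooo
step 4: oo-oooooo-ooo-
step 5: o-oooooo-ooo-o
step 6: ooooooo-ooo-oo
step 7: oooooo-ooo-oo-
step 8: ooooo-ooo-oo-o
step 9: oooo-ooo-oo-oo
step 10: ooo-ooo-oo-oo-
step 11: oo-ooo-oo-oo-o
step 11 is oo-ooo-oo-oo-o, still not uniform -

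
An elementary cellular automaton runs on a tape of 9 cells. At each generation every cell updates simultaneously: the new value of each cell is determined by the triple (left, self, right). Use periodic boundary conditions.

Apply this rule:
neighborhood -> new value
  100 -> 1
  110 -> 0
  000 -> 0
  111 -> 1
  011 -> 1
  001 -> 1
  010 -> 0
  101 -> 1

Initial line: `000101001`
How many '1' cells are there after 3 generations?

101010110
010101101
101011010
count of 1: 5

5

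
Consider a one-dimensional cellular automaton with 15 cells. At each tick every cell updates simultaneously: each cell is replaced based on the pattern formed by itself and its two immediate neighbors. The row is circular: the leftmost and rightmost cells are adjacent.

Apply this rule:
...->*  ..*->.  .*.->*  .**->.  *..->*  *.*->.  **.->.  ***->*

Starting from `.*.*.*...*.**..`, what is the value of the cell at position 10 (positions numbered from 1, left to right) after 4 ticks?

.

.*.*.***.*...**
.*.*..*..***...
.*.**.**..*.***
.*......*.*..*.
position 10 holds .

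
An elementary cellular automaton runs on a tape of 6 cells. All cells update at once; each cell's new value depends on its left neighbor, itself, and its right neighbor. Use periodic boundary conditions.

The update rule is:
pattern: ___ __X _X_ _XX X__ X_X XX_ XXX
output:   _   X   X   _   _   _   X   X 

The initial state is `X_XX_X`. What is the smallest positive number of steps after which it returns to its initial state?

X__X__
X_XX_X

2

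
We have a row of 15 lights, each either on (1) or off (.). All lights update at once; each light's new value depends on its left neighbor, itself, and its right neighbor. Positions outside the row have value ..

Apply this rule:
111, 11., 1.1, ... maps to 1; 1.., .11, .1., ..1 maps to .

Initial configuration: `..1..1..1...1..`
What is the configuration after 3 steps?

1..111111.1...1

1.........1...1
..1111111...1..
1..111111.1...1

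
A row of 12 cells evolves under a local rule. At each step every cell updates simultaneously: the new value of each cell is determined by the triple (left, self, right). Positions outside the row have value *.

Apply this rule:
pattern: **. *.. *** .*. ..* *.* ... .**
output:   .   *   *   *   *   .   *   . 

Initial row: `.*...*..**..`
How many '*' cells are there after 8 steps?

.*******..**
..*****.**.*
**.***......
*...*.******
.****..*****
..**.**.****
**.......***
*.*******.**
count of *: 10

10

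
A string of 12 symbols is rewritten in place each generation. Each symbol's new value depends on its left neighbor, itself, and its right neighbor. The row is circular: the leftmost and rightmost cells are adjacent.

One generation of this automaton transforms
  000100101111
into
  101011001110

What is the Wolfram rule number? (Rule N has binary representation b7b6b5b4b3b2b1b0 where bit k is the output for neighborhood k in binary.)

position 9: 111 → 1  (bit 7 = 1)
position 11: 110 → 0  (bit 6 = 0)
position 7: 101 → 0  (bit 5 = 0)
position 0: 100 → 1  (bit 4 = 1)
position 8: 011 → 1  (bit 3 = 1)
position 3: 010 → 0  (bit 2 = 0)
position 2: 001 → 1  (bit 1 = 1)
position 1: 000 → 0  (bit 0 = 0)
bits b7..b0 = 10011010 = 154

154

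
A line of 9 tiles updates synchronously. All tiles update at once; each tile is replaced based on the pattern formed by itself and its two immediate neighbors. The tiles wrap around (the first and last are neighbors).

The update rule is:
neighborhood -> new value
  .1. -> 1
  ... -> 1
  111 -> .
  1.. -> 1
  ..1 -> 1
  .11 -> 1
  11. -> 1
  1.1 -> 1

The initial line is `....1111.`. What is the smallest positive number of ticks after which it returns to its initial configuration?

11111..11
....1111.

2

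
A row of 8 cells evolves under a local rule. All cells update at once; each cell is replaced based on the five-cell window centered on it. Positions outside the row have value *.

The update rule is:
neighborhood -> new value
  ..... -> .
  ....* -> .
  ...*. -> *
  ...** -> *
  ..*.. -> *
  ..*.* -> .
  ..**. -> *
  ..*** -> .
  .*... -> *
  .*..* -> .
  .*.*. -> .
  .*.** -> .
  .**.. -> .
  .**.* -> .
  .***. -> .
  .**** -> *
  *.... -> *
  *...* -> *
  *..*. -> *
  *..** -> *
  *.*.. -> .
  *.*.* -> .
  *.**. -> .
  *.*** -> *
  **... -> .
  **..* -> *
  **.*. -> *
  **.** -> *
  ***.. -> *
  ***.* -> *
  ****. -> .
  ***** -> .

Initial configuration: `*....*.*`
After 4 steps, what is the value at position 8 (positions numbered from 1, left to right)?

*.*.*..*
**....*.
.*.*.*..
*......*
position 8 holds *

*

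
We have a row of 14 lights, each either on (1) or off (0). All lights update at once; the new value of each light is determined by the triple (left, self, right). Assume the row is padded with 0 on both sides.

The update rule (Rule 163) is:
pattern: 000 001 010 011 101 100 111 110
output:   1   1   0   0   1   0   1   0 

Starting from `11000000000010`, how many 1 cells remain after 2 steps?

11

00011111111100
11101111111001
count of 1: 11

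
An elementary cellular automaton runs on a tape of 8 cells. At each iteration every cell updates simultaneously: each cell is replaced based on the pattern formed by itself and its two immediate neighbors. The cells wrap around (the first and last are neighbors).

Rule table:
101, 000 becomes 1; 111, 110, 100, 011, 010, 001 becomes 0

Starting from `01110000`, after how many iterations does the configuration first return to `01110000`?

2

00000111
01110000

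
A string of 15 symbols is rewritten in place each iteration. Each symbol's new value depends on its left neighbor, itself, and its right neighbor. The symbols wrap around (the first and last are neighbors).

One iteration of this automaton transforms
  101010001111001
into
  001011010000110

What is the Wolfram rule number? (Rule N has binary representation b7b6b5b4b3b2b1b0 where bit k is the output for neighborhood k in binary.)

position 9: 111 → 0  (bit 7 = 0)
position 0: 110 → 0  (bit 6 = 0)
position 1: 101 → 0  (bit 5 = 0)
position 5: 100 → 1  (bit 4 = 1)
position 8: 011 → 0  (bit 3 = 0)
position 2: 010 → 1  (bit 2 = 1)
position 7: 001 → 1  (bit 1 = 1)
position 6: 000 → 0  (bit 0 = 0)
bits b7..b0 = 00010110 = 22

22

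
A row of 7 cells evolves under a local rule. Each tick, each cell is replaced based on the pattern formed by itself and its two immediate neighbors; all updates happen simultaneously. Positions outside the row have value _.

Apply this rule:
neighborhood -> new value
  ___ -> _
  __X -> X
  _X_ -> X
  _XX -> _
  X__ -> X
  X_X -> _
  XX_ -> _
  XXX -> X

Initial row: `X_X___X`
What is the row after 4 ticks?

__X____

X_XX_XX
X______
XX_____
__X____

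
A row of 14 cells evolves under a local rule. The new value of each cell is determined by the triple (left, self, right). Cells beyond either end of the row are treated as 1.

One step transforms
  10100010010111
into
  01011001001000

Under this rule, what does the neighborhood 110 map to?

At position 0 the neighborhood is 110; the next row has 0 there.

0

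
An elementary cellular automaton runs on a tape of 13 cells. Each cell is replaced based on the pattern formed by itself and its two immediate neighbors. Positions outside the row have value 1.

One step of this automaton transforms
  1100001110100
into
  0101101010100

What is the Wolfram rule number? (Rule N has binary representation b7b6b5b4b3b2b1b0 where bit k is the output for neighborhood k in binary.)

position 0: 111 → 0  (bit 7 = 0)
position 1: 110 → 1  (bit 6 = 1)
position 9: 101 → 0  (bit 5 = 0)
position 2: 100 → 0  (bit 4 = 0)
position 6: 011 → 1  (bit 3 = 1)
position 10: 010 → 1  (bit 2 = 1)
position 5: 001 → 0  (bit 1 = 0)
position 3: 000 → 1  (bit 0 = 1)
bits b7..b0 = 01001101 = 77

77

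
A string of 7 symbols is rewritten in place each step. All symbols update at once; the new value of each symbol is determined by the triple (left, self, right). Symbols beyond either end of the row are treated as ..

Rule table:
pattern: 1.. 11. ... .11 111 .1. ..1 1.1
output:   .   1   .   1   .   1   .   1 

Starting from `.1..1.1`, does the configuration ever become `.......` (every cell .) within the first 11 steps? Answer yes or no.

no

.1..111
.1..1.1  (repeats step 0; period 2)
step 11: .1..111
step 11 is .1..111, still not uniform .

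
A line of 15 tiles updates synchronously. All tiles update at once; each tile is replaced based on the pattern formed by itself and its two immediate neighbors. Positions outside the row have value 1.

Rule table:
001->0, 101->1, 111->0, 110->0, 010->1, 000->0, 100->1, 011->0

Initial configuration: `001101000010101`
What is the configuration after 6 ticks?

100011100011110
010000010000001
111000011000000
000100000100000
100110000110000
010001000001000

010001000001000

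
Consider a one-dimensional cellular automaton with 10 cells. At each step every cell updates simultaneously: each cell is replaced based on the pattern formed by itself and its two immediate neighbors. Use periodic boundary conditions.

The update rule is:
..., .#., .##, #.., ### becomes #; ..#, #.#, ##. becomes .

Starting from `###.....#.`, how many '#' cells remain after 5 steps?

##.####.#.
#..###..#.
##.##.#.#.
#..#..#.#.
##.##.#.#.
count of #: 6

6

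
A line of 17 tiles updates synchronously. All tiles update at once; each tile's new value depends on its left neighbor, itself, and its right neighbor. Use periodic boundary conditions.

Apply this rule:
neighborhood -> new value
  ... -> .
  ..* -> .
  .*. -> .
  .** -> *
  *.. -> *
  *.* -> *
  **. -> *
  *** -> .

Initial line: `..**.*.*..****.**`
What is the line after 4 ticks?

.**...**.*.*.*.*.

*.***.*.*.*..****
***.**.*.*.*.*...
*.*****.*.*.*.*..
.**...**.*.*.*.*.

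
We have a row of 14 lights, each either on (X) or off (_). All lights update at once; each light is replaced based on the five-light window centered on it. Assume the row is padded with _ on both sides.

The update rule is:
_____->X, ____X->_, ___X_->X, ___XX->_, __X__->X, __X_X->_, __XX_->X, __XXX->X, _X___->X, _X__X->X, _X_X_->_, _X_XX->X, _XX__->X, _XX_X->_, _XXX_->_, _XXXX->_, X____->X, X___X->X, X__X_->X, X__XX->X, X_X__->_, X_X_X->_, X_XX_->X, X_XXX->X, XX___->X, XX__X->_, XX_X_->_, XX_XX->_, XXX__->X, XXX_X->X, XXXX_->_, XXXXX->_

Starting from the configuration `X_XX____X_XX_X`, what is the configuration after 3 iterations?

_XXXXX_X_XX___
_X___X__XXXXXX
XXXXXXXXX____X

XXXXXXXXX____X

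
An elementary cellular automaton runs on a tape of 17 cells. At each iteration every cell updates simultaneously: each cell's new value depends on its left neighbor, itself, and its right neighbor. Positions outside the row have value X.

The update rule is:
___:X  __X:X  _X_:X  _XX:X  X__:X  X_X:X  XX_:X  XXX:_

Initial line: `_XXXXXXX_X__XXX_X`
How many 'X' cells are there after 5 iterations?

iteration 1: XX_____XXXXXX_XXX
iteration 2: _XXXXXXX____XXX__
iteration 3: XX_____XXXXXX_XXX  (repeats iteration 1; period 2)
iteration 5: XX_____XXXXXX_XXX
count of X: 11

11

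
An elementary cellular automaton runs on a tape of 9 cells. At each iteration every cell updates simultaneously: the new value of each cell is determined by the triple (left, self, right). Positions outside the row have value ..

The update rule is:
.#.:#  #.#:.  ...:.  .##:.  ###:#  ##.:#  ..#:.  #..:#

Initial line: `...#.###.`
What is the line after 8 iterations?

......#.#

iteration 1: ...#..###
iteration 2: ...##..##
iteration 3: ....##..#
iteration 4: .....##.#
iteration 5: ......#.#
iteration 6: ......#.#  (fixed point — unchanged through iteration 8)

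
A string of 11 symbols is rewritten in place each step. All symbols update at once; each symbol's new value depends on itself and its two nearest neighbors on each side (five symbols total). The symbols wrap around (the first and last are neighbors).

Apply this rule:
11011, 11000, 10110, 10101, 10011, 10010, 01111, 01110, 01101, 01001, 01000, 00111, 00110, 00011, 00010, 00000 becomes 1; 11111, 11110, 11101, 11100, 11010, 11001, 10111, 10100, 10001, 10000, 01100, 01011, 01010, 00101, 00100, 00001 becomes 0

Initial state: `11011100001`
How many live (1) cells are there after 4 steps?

6

10101010011
00101001111
01000111100
10101110010
count of 1: 6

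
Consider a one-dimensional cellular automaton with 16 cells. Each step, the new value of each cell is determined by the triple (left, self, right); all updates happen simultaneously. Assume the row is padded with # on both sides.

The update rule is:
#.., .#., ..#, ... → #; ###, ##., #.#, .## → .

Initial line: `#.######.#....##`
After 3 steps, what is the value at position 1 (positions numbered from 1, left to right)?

.

.........#####..
#########.....##
.........#####..
position 1 holds .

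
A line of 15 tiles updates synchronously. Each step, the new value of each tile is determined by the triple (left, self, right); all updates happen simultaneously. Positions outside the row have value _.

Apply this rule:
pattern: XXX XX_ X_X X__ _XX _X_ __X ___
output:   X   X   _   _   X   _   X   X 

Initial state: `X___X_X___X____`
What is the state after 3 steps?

__XX____XX__XXX
XXXX_XXXXX_XXXX
XXXX_XXXXX_XXXX

XXXX_XXXXX_XXXX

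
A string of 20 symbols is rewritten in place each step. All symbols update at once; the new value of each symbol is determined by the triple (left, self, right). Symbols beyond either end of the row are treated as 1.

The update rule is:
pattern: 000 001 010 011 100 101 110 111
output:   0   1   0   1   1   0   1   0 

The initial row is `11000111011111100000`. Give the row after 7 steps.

01010011001011110000

step 1: 01101101010000110001
step 2: 01101100001001111011
step 3: 01101110010111001010
step 4: 01101011100101110000
step 5: 01100010111001011001
step 6: 01110100101110011111
step 7: 01010011001011110000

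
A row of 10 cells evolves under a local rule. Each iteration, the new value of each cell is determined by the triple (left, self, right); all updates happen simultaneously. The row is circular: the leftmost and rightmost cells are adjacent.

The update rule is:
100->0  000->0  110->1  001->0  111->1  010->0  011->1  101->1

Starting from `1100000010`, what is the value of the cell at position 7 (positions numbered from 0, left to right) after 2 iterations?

0

iteration 1: 1100000001
iteration 2: 1100000001
position 7 holds 0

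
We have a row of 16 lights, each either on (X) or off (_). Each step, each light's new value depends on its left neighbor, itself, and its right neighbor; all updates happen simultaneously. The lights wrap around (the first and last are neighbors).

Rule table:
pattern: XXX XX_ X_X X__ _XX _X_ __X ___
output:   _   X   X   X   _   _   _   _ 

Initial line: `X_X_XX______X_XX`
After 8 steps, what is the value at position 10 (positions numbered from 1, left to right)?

step 1: XX_X_XX______X__
step 2: _XX_X_XX______X_
step 3: __XX_X_XX______X
step 4: X__XX_X_XX______
step 5: _X__XX_X_XX_____
step 6: __X__XX_X_XX____
step 7: ___X__XX_X_XX___
step 8: ____X__XX_X_XX__
position 10 holds _

_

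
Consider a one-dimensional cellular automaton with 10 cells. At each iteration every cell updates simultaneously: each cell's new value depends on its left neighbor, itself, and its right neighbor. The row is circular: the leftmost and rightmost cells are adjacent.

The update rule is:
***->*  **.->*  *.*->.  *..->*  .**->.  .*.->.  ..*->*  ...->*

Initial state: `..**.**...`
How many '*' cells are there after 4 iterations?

7

**.*..****
**..**.***
****.*..**
****..**.*
count of *: 7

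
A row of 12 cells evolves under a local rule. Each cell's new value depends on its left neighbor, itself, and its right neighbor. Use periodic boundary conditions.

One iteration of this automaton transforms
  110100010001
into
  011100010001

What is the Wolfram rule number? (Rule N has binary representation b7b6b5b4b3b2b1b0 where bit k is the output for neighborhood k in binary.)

108

position 0: 111 → 0  (bit 7 = 0)
position 1: 110 → 1  (bit 6 = 1)
position 2: 101 → 1  (bit 5 = 1)
position 4: 100 → 0  (bit 4 = 0)
position 11: 011 → 1  (bit 3 = 1)
position 3: 010 → 1  (bit 2 = 1)
position 6: 001 → 0  (bit 1 = 0)
position 5: 000 → 0  (bit 0 = 0)
bits b7..b0 = 01101100 = 108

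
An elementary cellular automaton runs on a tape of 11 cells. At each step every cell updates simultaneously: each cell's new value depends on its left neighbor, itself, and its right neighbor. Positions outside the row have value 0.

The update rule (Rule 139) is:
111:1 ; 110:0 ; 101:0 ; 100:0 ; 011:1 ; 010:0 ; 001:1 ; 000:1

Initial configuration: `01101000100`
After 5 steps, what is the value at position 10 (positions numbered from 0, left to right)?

11000011001
10011110010
00111100100
11111001001
11110010010
position 10 holds 0

0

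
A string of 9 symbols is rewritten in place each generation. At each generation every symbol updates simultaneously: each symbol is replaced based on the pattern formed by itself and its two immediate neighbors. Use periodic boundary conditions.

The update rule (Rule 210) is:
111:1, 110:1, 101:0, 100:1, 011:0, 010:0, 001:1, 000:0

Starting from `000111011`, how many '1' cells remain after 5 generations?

generation 1: 101011001
generation 2: 100001110
generation 3: 010010110
generation 4: 101100011
generation 5: 100110101
count of 1: 5

5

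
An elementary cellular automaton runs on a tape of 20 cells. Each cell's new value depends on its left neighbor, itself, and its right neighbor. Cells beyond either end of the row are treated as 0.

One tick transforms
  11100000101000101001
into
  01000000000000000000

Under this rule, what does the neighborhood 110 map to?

0

At position 2 the neighborhood is 110; the next row has 0 there.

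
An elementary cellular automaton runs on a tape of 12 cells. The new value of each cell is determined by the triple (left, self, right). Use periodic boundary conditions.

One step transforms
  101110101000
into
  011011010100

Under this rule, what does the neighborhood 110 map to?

At position 4 the neighborhood is 110; the next row has 1 there.

1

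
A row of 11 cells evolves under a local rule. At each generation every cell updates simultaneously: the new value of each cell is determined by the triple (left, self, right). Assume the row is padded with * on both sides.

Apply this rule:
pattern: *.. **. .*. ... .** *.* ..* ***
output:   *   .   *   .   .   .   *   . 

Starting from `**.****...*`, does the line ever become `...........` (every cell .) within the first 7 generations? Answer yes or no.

yes

generation 1: .......*.*.
generation 2: *.....**.*.
generation 3: .*...*...*.
generation 4: .**.***.**.
generation 5: ...........
all cells are . at generation 5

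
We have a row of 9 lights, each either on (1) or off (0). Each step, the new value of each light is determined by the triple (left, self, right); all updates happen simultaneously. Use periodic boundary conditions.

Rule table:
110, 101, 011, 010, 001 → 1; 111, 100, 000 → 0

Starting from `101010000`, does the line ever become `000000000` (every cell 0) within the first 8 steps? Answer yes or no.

no

111110001
000010011
000110111
001111101
011000111
111001101
001011111
011110001
step 8 is 011110001, still not uniform 0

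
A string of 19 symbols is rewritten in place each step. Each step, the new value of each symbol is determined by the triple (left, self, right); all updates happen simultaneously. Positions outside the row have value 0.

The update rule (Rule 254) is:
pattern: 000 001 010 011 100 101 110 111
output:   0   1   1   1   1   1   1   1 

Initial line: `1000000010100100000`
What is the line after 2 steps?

1100000111111110000
1110001111111111000

1110001111111111000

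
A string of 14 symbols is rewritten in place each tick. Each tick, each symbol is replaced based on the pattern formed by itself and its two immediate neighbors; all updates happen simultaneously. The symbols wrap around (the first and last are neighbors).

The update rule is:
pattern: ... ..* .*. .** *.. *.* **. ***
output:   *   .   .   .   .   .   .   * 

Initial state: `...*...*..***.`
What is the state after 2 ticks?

...*...***....

**...*.....*..
...*...***....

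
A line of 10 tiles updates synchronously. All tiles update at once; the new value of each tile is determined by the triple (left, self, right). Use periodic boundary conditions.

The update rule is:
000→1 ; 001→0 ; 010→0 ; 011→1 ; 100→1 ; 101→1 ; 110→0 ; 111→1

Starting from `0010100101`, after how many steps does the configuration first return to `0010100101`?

1001010010
0100101001
1010010100
0101001010
0010100101

5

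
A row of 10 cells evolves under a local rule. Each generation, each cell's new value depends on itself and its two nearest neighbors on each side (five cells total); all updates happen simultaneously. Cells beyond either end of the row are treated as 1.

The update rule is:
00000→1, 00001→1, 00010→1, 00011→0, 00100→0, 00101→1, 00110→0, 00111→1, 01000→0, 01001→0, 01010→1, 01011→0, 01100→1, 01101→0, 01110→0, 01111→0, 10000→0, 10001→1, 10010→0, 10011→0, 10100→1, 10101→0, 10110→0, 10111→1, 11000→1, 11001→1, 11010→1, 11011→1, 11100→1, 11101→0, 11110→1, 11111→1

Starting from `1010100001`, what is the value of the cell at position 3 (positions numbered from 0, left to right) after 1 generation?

0101100101
position 3 holds 1

1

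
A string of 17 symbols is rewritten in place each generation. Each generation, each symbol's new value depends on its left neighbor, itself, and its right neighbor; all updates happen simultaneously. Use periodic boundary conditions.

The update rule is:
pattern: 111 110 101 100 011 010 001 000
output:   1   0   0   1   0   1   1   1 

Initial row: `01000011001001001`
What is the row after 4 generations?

10011111110111000

01111100111111111
00111011011111110
11010000001111101
10011111110111000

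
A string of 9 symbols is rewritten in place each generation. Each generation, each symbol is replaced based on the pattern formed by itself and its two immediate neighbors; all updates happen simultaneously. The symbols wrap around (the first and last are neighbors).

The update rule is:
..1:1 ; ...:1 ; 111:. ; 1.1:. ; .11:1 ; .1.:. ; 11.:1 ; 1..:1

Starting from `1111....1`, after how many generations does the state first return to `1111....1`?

...111111
1111....1

2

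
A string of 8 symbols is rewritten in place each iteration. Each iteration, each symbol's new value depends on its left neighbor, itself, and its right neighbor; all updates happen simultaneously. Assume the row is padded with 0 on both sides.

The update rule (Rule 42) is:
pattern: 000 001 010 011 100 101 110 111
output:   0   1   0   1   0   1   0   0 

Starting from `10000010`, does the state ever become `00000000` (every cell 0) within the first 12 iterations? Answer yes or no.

iteration 1: 00000100
iteration 2: 00001000
iteration 3: 00010000
iteration 4: 00100000
iteration 5: 01000000
iteration 6: 10000000
iteration 7: 00000000
all cells are 0 at iteration 7

yes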